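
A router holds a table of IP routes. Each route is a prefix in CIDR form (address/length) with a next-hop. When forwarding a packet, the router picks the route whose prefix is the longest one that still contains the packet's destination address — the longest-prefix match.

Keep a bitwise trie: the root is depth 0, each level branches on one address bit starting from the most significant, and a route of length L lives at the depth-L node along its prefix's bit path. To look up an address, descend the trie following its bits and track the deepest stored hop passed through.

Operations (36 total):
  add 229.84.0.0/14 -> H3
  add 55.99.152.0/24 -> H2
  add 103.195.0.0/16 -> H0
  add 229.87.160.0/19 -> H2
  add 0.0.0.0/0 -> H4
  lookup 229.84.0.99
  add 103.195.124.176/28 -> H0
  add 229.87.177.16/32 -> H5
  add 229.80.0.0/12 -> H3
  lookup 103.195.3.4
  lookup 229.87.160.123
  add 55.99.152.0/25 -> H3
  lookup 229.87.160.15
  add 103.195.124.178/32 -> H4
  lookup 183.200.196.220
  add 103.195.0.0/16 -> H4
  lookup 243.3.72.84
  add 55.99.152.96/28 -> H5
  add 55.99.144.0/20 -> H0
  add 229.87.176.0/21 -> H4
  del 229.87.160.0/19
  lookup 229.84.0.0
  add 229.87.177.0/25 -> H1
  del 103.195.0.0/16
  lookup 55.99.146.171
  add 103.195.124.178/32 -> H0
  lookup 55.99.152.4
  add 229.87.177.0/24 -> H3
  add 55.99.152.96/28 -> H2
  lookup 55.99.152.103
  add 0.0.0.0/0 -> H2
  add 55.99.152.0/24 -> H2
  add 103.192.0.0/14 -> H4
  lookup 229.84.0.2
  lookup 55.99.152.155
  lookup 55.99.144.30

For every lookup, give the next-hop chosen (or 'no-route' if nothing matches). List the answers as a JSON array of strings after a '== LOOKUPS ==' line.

Trace:
  add 229.84.0.0/14 -> H3 at depth 14
  add 55.99.152.0/24 -> H2 at depth 24
  add 103.195.0.0/16 -> H0 at depth 16
  add 229.87.160.0/19 -> H2 at depth 19
  add 0.0.0.0/0 -> H4 at depth 0
  lookup 229.84.0.99: bits 11100101010101 walk d0:H4→d1:-→d2:-→d3:-→d4:-→d5:-→d6:-→d7:-→d8:-→d9:-→d10:-→d11:-→d12:-→d13:-→d14:H3 -> H3
  add 103.195.124.176/28 -> H0 at depth 28
  add 229.87.177.16/32 -> H5 at depth 32
  add 229.80.0.0/12 -> H3 at depth 12
  lookup 103.195.3.4: bits 01100111110000110 walk d0:H4→d1:-→d2:-→d3:-→d4:-→d5:-→d6:-→d7:-→d8:-→d9:-→d10:-→d11:-→d12:-→d13:-→d14:-→d15:-→d16:H0→d17:- -> H0
  lookup 229.87.160.123: bits 1110010101010111101 walk d0:H4→d1:-→d2:-→d3:-→d4:-→d5:-→d6:-→d7:-→d8:-→d9:-→d10:-→d11:-→d12:H3→d13:-→d14:H3→d15:-→d16:-→d17:-→d18:-→d19:H2 -> H2
  add 55.99.152.0/25 -> H3 at depth 25
  lookup 229.87.160.15: bits 1110010101010111101 walk d0:H4→d1:-→d2:-→d3:-→d4:-→d5:-→d6:-→d7:-→d8:-→d9:-→d10:-→d11:-→d12:H3→d13:-→d14:H3→d15:-→d16:-→d17:-→d18:-→d19:H2 -> H2
  add 103.195.124.178/32 -> H4 at depth 32
  lookup 183.200.196.220: bits 1 walk d0:H4→d1:- -> H4
  add 103.195.0.0/16 -> H4 at depth 16
  lookup 243.3.72.84: bits 111 walk d0:H4→d1:-→d2:-→d3:- -> H4
  add 55.99.152.96/28 -> H5 at depth 28
  add 55.99.144.0/20 -> H0 at depth 20
  add 229.87.176.0/21 -> H4 at depth 21
  del 229.87.160.0/19 (clear depth 19)
  lookup 229.84.0.0: bits 11100101010101 walk d0:H4→d1:-→d2:-→d3:-→d4:-→d5:-→d6:-→d7:-→d8:-→d9:-→d10:-→d11:-→d12:H3→d13:-→d14:H3 -> H3
  add 229.87.177.0/25 -> H1 at depth 25
  del 103.195.0.0/16 (clear depth 16)
  lookup 55.99.146.171: bits 00110111011000111001 walk d0:H4→d1:-→d2:-→d3:-→d4:-→d5:-→d6:-→d7:-→d8:-→d9:-→d10:-→d11:-→d12:-→d13:-→d14:-→d15:-→d16:-→d17:-→d18:-→d19:-→d20:H0 -> H0
  add 103.195.124.178/32 -> H0 at depth 32
  lookup 55.99.152.4: bits 0011011101100011100110000 walk d0:H4→d1:-→d2:-→d3:-→d4:-→d5:-→d6:-→d7:-→d8:-→d9:-→d10:-→d11:-→d12:-→d13:-→d14:-→d15:-→d16:-→d17:-→d18:-→d19:-→d20:H0→d21:-→d22:-→d23:-→d24:H2→d25:H3 -> H3
  add 229.87.177.0/24 -> H3 at depth 24
  add 55.99.152.96/28 -> H2 at depth 28
  lookup 55.99.152.103: bits 0011011101100011100110000110 walk d0:H4→d1:-→d2:-→d3:-→d4:-→d5:-→d6:-→d7:-→d8:-→d9:-→d10:-→d11:-→d12:-→d13:-→d14:-→d15:-→d16:-→d17:-→d18:-→d19:-→d20:H0→d21:-→d22:-→d23:-→d24:H2→d25:H3→d26:-→d27:-→d28:H2 -> H2
  add 0.0.0.0/0 -> H2 at depth 0
  add 55.99.152.0/24 -> H2 at depth 24
  add 103.192.0.0/14 -> H4 at depth 14
  lookup 229.84.0.2: bits 11100101010101 walk d0:H2→d1:-→d2:-→d3:-→d4:-→d5:-→d6:-→d7:-→d8:-→d9:-→d10:-→d11:-→d12:H3→d13:-→d14:H3 -> H3
  lookup 55.99.152.155: bits 001101110110001110011000 walk d0:H2→d1:-→d2:-→d3:-→d4:-→d5:-→d6:-→d7:-→d8:-→d9:-→d10:-→d11:-→d12:-→d13:-→d14:-→d15:-→d16:-→d17:-→d18:-→d19:-→d20:H0→d21:-→d22:-→d23:-→d24:H2 -> H2
  lookup 55.99.144.30: bits 00110111011000111001 walk d0:H2→d1:-→d2:-→d3:-→d4:-→d5:-→d6:-→d7:-→d8:-→d9:-→d10:-→d11:-→d12:-→d13:-→d14:-→d15:-→d16:-→d17:-→d18:-→d19:-→d20:H0 -> H0

== LOOKUPS ==
["H3","H0","H2","H2","H4","H4","H3","H0","H3","H2","H3","H2","H0"]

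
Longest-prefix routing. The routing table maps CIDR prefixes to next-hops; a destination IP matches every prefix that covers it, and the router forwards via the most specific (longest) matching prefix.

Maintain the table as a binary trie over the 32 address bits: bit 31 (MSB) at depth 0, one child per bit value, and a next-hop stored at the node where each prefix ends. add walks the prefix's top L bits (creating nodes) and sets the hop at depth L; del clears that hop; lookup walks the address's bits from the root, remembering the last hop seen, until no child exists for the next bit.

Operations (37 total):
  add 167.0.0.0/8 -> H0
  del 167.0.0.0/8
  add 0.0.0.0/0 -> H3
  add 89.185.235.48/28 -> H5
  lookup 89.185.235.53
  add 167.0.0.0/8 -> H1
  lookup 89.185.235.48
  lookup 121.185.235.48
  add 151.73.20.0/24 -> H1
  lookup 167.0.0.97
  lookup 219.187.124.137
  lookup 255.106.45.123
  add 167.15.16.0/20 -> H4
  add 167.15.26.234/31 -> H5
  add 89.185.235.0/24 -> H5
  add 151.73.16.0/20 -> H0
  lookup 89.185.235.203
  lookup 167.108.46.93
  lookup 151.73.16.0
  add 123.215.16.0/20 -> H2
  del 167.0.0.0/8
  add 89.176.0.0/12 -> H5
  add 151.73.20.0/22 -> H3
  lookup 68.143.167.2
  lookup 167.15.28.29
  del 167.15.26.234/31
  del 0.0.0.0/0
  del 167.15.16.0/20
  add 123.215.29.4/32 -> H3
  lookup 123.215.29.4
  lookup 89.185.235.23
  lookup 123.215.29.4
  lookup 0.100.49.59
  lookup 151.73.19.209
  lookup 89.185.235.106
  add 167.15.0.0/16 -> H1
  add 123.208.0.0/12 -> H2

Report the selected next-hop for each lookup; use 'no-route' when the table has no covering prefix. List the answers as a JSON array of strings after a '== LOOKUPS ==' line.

Trace:
  add 167.0.0.0/8 -> H0 at depth 8
  del 167.0.0.0/8 (clear depth 8)
  add 0.0.0.0/0 -> H3 at depth 0
  add 89.185.235.48/28 -> H5 at depth 28
  ? 89.185.235.53  path d0:H3→d1:-→d2:-→d3:-→d4:-→d5:-→d6:-→d7:-→d8:-→d9:-→d10:-→d11:-→d12:-→d13:-→d14:-→d15:-→d16:-→d17:-→d18:-→d19:-→d20:-→d21:-→d22:-→d23:-→d24:-→d25:-→d26:-→d27:-→d28:H5  best=H5
  add 167.0.0.0/8 -> H1 at depth 8
  ? 89.185.235.48  path d0:H3→d1:-→d2:-→d3:-→d4:-→d5:-→d6:-→d7:-→d8:-→d9:-→d10:-→d11:-→d12:-→d13:-→d14:-→d15:-→d16:-→d17:-→d18:-→d19:-→d20:-→d21:-→d22:-→d23:-→d24:-→d25:-→d26:-→d27:-→d28:H5  best=H5
  ? 121.185.235.48  path d0:H3→d1:-→d2:-  best=H3
  add 151.73.20.0/24 -> H1 at depth 24
  ? 167.0.0.97  path d0:H3→d1:-→d2:-→d3:-→d4:-→d5:-→d6:-→d7:-→d8:H1  best=H1
  ? 219.187.124.137  path d0:H3→d1:-  best=H3
  ? 255.106.45.123  path d0:H3→d1:-  best=H3
  add 167.15.16.0/20 -> H4 at depth 20
  add 167.15.26.234/31 -> H5 at depth 31
  add 89.185.235.0/24 -> H5 at depth 24
  add 151.73.16.0/20 -> H0 at depth 20
  ? 89.185.235.203  path d0:H3→d1:-→d2:-→d3:-→d4:-→d5:-→d6:-→d7:-→d8:-→d9:-→d10:-→d11:-→d12:-→d13:-→d14:-→d15:-→d16:-→d17:-→d18:-→d19:-→d20:-→d21:-→d22:-→d23:-→d24:H5  best=H5
  ? 167.108.46.93  path d0:H3→d1:-→d2:-→d3:-→d4:-→d5:-→d6:-→d7:-→d8:H1→d9:-  best=H1
  ? 151.73.16.0  path d0:H3→d1:-→d2:-→d3:-→d4:-→d5:-→d6:-→d7:-→d8:-→d9:-→d10:-→d11:-→d12:-→d13:-→d14:-→d15:-→d16:-→d17:-→d18:-→d19:-→d20:H0→d21:-  best=H0
  add 123.215.16.0/20 -> H2 at depth 20
  del 167.0.0.0/8 (clear depth 8)
  add 89.176.0.0/12 -> H5 at depth 12
  add 151.73.20.0/22 -> H3 at depth 22
  ? 68.143.167.2  path d0:H3→d1:-→d2:-→d3:-  best=H3
  ? 167.15.28.29  path d0:H3→d1:-→d2:-→d3:-→d4:-→d5:-→d6:-→d7:-→d8:-→d9:-→d10:-→d11:-→d12:-→d13:-→d14:-→d15:-→d16:-→d17:-→d18:-→d19:-→d20:H4→d21:-  best=H4
  del 167.15.26.234/31 (clear depth 31)
  del 0.0.0.0/0 (clear depth 0)
  del 167.15.16.0/20 (clear depth 20)
  add 123.215.29.4/32 -> H3 at depth 32
  ? 123.215.29.4  path d0:-→d1:-→d2:-→d3:-→d4:-→d5:-→d6:-→d7:-→d8:-→d9:-→d10:-→d11:-→d12:-→d13:-→d14:-→d15:-→d16:-→d17:-→d18:-→d19:-→d20:H2→d21:-→d22:-→d23:-→d24:-→d25:-→d26:-→d27:-→d28:-→d29:-→d30:-→d31:-→d32:H3  best=H3
  ? 89.185.235.23  path d0:-→d1:-→d2:-→d3:-→d4:-→d5:-→d6:-→d7:-→d8:-→d9:-→d10:-→d11:-→d12:H5→d13:-→d14:-→d15:-→d16:-→d17:-→d18:-→d19:-→d20:-→d21:-→d22:-→d23:-→d24:H5→d25:-→d26:-  best=H5
  ? 123.215.29.4  path d0:-→d1:-→d2:-→d3:-→d4:-→d5:-→d6:-→d7:-→d8:-→d9:-→d10:-→d11:-→d12:-→d13:-→d14:-→d15:-→d16:-→d17:-→d18:-→d19:-→d20:H2→d21:-→d22:-→d23:-→d24:-→d25:-→d26:-→d27:-→d28:-→d29:-→d30:-→d31:-→d32:H3  best=H3
  ? 0.100.49.59  path d0:-→d1:-  best=no-route
  ? 151.73.19.209  path d0:-→d1:-→d2:-→d3:-→d4:-→d5:-→d6:-→d7:-→d8:-→d9:-→d10:-→d11:-→d12:-→d13:-→d14:-→d15:-→d16:-→d17:-→d18:-→d19:-→d20:H0→d21:-  best=H0
  ? 89.185.235.106  path d0:-→d1:-→d2:-→d3:-→d4:-→d5:-→d6:-→d7:-→d8:-→d9:-→d10:-→d11:-→d12:H5→d13:-→d14:-→d15:-→d16:-→d17:-→d18:-→d19:-→d20:-→d21:-→d22:-→d23:-→d24:H5→d25:-  best=H5
  add 167.15.0.0/16 -> H1 at depth 16
  add 123.208.0.0/12 -> H2 at depth 12

== LOOKUPS ==
["H5","H5","H3","H1","H3","H3","H5","H1","H0","H3","H4","H3","H5","H3","no-route","H0","H5"]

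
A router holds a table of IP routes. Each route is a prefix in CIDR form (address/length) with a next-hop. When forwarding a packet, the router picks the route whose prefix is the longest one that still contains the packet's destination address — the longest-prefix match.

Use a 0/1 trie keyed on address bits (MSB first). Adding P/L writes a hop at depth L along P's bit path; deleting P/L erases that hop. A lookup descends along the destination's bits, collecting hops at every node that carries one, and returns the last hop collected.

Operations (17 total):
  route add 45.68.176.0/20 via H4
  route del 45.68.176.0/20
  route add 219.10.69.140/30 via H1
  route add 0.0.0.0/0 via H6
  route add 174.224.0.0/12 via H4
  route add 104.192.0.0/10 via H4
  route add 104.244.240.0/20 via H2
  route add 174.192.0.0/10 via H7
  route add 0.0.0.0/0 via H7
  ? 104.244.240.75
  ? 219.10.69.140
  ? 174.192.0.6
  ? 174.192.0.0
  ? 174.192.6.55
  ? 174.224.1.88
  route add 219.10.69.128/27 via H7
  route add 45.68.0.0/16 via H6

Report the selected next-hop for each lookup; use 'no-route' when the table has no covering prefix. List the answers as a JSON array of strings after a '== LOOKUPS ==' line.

Trace:
  add 45.68.176.0/20 -> H4 at depth 20
  del 45.68.176.0/20 (clear depth 20)
  add 219.10.69.140/30 -> H1 at depth 30
  add 0.0.0.0/0 -> H6 at depth 0
  add 174.224.0.0/12 -> H4 at depth 12
  add 104.192.0.0/10 -> H4 at depth 10
  add 104.244.240.0/20 -> H2 at depth 20
  add 174.192.0.0/10 -> H7 at depth 10
  add 0.0.0.0/0 -> H7 at depth 0
  Q 104.244.240.75: descend 01101000111101001111 ; hops seen [H7,H4,H2] ; pick H2
  Q 219.10.69.140: descend 110110110000101001000101100011 ; hops seen [H7,H1] ; pick H1
  Q 174.192.0.6: descend 1010111011 ; hops seen [H7,H7] ; pick H7
  Q 174.192.0.0: descend 1010111011 ; hops seen [H7,H7] ; pick H7
  Q 174.192.6.55: descend 1010111011 ; hops seen [H7,H7] ; pick H7
  Q 174.224.1.88: descend 101011101110 ; hops seen [H7,H7,H4] ; pick H4
  add 219.10.69.128/27 -> H7 at depth 27
  add 45.68.0.0/16 -> H6 at depth 16

== LOOKUPS ==
["H2","H1","H7","H7","H7","H4"]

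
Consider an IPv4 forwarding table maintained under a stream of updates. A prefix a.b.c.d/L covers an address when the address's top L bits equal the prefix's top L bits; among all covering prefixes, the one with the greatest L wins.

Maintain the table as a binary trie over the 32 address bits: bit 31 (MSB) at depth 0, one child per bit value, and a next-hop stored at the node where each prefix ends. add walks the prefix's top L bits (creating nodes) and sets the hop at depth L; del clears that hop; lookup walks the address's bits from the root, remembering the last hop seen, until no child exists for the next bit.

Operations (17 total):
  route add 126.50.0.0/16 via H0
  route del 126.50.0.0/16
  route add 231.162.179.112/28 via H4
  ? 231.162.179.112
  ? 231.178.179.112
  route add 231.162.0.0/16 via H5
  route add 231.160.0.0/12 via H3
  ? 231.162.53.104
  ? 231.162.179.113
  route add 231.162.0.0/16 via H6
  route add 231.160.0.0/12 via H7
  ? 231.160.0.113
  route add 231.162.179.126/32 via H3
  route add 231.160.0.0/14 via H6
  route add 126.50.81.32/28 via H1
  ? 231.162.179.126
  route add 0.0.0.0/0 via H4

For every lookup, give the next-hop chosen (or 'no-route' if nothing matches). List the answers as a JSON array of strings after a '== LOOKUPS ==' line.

Process each operation:
  + 126.50.0.0/16 (H0) depth=16
  del 126.50.0.0/16 (clear depth 16)
  + 231.162.179.112/28 (H4) depth=28
  ? 231.162.179.112  path d0:-→d1:-→d2:-→d3:-→d4:-→d5:-→d6:-→d7:-→d8:-→d9:-→d10:-→d11:-→d12:-→d13:-→d14:-→d15:-→d16:-→d17:-→d18:-→d19:-→d20:-→d21:-→d22:-→d23:-→d24:-→d25:-→d26:-→d27:-→d28:H4  best=H4
  ? 231.178.179.112  path d0:-→d1:-→d2:-→d3:-→d4:-→d5:-→d6:-→d7:-→d8:-→d9:-→d10:-→d11:-  best=no-route
  + 231.162.0.0/16 (H5) depth=16
  + 231.160.0.0/12 (H3) depth=12
  ? 231.162.53.104  path d0:-→d1:-→d2:-→d3:-→d4:-→d5:-→d6:-→d7:-→d8:-→d9:-→d10:-→d11:-→d12:H3→d13:-→d14:-→d15:-→d16:H5  best=H5
  ? 231.162.179.113  path d0:-→d1:-→d2:-→d3:-→d4:-→d5:-→d6:-→d7:-→d8:-→d9:-→d10:-→d11:-→d12:H3→d13:-→d14:-→d15:-→d16:H5→d17:-→d18:-→d19:-→d20:-→d21:-→d22:-→d23:-→d24:-→d25:-→d26:-→d27:-→d28:H4  best=H4
  + 231.162.0.0/16 (H6) depth=16
  + 231.160.0.0/12 (H7) depth=12
  ? 231.160.0.113  path d0:-→d1:-→d2:-→d3:-→d4:-→d5:-→d6:-→d7:-→d8:-→d9:-→d10:-→d11:-→d12:H7→d13:-→d14:-  best=H7
  + 231.162.179.126/32 (H3) depth=32
  + 231.160.0.0/14 (H6) depth=14
  + 126.50.81.32/28 (H1) depth=28
  ? 231.162.179.126  path d0:-→d1:-→d2:-→d3:-→d4:-→d5:-→d6:-→d7:-→d8:-→d9:-→d10:-→d11:-→d12:H7→d13:-→d14:H6→d15:-→d16:H6→d17:-→d18:-→d19:-→d20:-→d21:-→d22:-→d23:-→d24:-→d25:-→d26:-→d27:-→d28:H4→d29:-→d30:-→d31:-→d32:H3  best=H3
  + 0.0.0.0/0 (H4) depth=0

== LOOKUPS ==
["H4","no-route","H5","H4","H7","H3"]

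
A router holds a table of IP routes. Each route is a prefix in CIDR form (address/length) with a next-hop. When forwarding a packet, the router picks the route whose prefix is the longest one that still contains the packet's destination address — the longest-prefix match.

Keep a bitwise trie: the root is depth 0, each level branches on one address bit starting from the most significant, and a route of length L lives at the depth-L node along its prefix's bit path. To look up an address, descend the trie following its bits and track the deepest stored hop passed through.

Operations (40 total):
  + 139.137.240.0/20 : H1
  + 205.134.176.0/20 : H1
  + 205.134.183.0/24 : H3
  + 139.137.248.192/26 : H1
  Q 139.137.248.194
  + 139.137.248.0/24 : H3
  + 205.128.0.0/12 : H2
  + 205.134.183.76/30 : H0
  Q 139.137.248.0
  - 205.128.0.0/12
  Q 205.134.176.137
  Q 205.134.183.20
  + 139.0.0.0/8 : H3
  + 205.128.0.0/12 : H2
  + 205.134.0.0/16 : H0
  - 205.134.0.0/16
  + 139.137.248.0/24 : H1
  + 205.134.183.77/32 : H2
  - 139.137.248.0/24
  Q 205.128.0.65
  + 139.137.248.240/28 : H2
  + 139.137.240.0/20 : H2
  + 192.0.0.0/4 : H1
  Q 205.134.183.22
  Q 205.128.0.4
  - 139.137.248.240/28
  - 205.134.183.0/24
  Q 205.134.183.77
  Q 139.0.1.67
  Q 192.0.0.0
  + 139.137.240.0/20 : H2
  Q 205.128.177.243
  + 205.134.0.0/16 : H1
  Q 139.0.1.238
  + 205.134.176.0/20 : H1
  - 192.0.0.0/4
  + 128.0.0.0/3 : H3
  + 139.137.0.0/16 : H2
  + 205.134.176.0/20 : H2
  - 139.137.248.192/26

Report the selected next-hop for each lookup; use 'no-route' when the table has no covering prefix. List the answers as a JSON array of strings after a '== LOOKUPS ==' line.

Apply in order:
  + 139.137.240.0/20 (H1) depth=20
  + 205.134.176.0/20 (H1) depth=20
  + 205.134.183.0/24 (H3) depth=24
  + 139.137.248.192/26 (H1) depth=26
  ? 139.137.248.194  path d0:-→d1:-→d2:-→d3:-→d4:-→d5:-→d6:-→d7:-→d8:-→d9:-→d10:-→d11:-→d12:-→d13:-→d14:-→d15:-→d16:-→d17:-→d18:-→d19:-→d20:H1→d21:-→d22:-→d23:-→d24:-→d25:-→d26:H1  best=H1
  + 139.137.248.0/24 (H3) depth=24
  + 205.128.0.0/12 (H2) depth=12
  + 205.134.183.76/30 (H0) depth=30
  ? 139.137.248.0  path d0:-→d1:-→d2:-→d3:-→d4:-→d5:-→d6:-→d7:-→d8:-→d9:-→d10:-→d11:-→d12:-→d13:-→d14:-→d15:-→d16:-→d17:-→d18:-→d19:-→d20:H1→d21:-→d22:-→d23:-→d24:H3  best=H3
  - 205.128.0.0/12 clear@12
  ? 205.134.176.137  path d0:-→d1:-→d2:-→d3:-→d4:-→d5:-→d6:-→d7:-→d8:-→d9:-→d10:-→d11:-→d12:-→d13:-→d14:-→d15:-→d16:-→d17:-→d18:-→d19:-→d20:H1→d21:-  best=H1
  ? 205.134.183.20  path d0:-→d1:-→d2:-→d3:-→d4:-→d5:-→d6:-→d7:-→d8:-→d9:-→d10:-→d11:-→d12:-→d13:-→d14:-→d15:-→d16:-→d17:-→d18:-→d19:-→d20:H1→d21:-→d22:-→d23:-→d24:H3→d25:-  best=H3
  + 139.0.0.0/8 (H3) depth=8
  + 205.128.0.0/12 (H2) depth=12
  + 205.134.0.0/16 (H0) depth=16
  - 205.134.0.0/16 clear@16
  + 139.137.248.0/24 (H1) depth=24
  + 205.134.183.77/32 (H2) depth=32
  - 139.137.248.0/24 clear@24
  ? 205.128.0.65  path d0:-→d1:-→d2:-→d3:-→d4:-→d5:-→d6:-→d7:-→d8:-→d9:-→d10:-→d11:-→d12:H2→d13:-  best=H2
  + 139.137.248.240/28 (H2) depth=28
  + 139.137.240.0/20 (H2) depth=20
  + 192.0.0.0/4 (H1) depth=4
  ? 205.134.183.22  path d0:-→d1:-→d2:-→d3:-→d4:H1→d5:-→d6:-→d7:-→d8:-→d9:-→d10:-→d11:-→d12:H2→d13:-→d14:-→d15:-→d16:-→d17:-→d18:-→d19:-→d20:H1→d21:-→d22:-→d23:-→d24:H3→d25:-  best=H3
  ? 205.128.0.4  path d0:-→d1:-→d2:-→d3:-→d4:H1→d5:-→d6:-→d7:-→d8:-→d9:-→d10:-→d11:-→d12:H2→d13:-  best=H2
  - 139.137.248.240/28 clear@28
  - 205.134.183.0/24 clear@24
  ? 205.134.183.77  path d0:-→d1:-→d2:-→d3:-→d4:H1→d5:-→d6:-→d7:-→d8:-→d9:-→d10:-→d11:-→d12:H2→d13:-→d14:-→d15:-→d16:-→d17:-→d18:-→d19:-→d20:H1→d21:-→d22:-→d23:-→d24:-→d25:-→d26:-→d27:-→d28:-→d29:-→d30:H0→d31:-→d32:H2  best=H2
  ? 139.0.1.67  path d0:-→d1:-→d2:-→d3:-→d4:-→d5:-→d6:-→d7:-→d8:H3  best=H3
  ? 192.0.0.0  path d0:-→d1:-→d2:-→d3:-→d4:H1  best=H1
  + 139.137.240.0/20 (H2) depth=20
  ? 205.128.177.243  path d0:-→d1:-→d2:-→d3:-→d4:H1→d5:-→d6:-→d7:-→d8:-→d9:-→d10:-→d11:-→d12:H2→d13:-  best=H2
  + 205.134.0.0/16 (H1) depth=16
  ? 139.0.1.238  path d0:-→d1:-→d2:-→d3:-→d4:-→d5:-→d6:-→d7:-→d8:H3  best=H3
  + 205.134.176.0/20 (H1) depth=20
  - 192.0.0.0/4 clear@4
  + 128.0.0.0/3 (H3) depth=3
  + 139.137.0.0/16 (H2) depth=16
  + 205.134.176.0/20 (H2) depth=20
  - 139.137.248.192/26 clear@26

== LOOKUPS ==
["H1","H3","H1","H3","H2","H3","H2","H2","H3","H1","H2","H3"]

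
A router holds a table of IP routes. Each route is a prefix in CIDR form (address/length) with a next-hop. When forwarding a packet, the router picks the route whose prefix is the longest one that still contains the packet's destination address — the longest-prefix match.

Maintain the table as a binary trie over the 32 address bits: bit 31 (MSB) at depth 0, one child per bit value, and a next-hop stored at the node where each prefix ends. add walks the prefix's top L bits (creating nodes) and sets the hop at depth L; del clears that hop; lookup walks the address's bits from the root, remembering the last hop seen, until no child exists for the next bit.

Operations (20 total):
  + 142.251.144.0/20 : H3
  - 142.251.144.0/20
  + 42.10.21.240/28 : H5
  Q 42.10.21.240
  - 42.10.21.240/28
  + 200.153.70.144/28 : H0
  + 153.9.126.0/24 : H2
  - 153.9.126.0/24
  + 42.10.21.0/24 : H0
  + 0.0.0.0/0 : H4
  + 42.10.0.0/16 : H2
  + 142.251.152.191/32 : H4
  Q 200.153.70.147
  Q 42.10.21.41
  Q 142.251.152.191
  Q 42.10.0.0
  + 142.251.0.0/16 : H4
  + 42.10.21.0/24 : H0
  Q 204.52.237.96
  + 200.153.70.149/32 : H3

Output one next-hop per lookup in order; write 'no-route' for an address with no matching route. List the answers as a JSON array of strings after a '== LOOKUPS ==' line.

Apply in order:
  add 142.251.144.0/20 -> H3 at depth 20
  - 142.251.144.0/20 clear@20
  add 42.10.21.240/28 -> H5 at depth 28
  Q 42.10.21.240: descend 0010101000001010000101011111 ; hops seen [H5] ; pick H5
  - 42.10.21.240/28 clear@28
  add 200.153.70.144/28 -> H0 at depth 28
  add 153.9.126.0/24 -> H2 at depth 24
  - 153.9.126.0/24 clear@24
  add 42.10.21.0/24 -> H0 at depth 24
  add 0.0.0.0/0 -> H4 at depth 0
  add 42.10.0.0/16 -> H2 at depth 16
  add 142.251.152.191/32 -> H4 at depth 32
  Q 200.153.70.147: descend 1100100010011001010001101001 ; hops seen [H4,H0] ; pick H0
  Q 42.10.21.41: descend 001010100000101000010101 ; hops seen [H4,H2,H0] ; pick H0
  Q 142.251.152.191: descend 10001110111110111001100010111111 ; hops seen [H4,H4] ; pick H4
  Q 42.10.0.0: descend 0010101000001010000 ; hops seen [H4,H2] ; pick H2
  add 142.251.0.0/16 -> H4 at depth 16
  add 42.10.21.0/24 -> H0 at depth 24
  Q 204.52.237.96: descend 11001 ; hops seen [H4] ; pick H4
  add 200.153.70.149/32 -> H3 at depth 32

== LOOKUPS ==
["H5","H0","H0","H4","H2","H4"]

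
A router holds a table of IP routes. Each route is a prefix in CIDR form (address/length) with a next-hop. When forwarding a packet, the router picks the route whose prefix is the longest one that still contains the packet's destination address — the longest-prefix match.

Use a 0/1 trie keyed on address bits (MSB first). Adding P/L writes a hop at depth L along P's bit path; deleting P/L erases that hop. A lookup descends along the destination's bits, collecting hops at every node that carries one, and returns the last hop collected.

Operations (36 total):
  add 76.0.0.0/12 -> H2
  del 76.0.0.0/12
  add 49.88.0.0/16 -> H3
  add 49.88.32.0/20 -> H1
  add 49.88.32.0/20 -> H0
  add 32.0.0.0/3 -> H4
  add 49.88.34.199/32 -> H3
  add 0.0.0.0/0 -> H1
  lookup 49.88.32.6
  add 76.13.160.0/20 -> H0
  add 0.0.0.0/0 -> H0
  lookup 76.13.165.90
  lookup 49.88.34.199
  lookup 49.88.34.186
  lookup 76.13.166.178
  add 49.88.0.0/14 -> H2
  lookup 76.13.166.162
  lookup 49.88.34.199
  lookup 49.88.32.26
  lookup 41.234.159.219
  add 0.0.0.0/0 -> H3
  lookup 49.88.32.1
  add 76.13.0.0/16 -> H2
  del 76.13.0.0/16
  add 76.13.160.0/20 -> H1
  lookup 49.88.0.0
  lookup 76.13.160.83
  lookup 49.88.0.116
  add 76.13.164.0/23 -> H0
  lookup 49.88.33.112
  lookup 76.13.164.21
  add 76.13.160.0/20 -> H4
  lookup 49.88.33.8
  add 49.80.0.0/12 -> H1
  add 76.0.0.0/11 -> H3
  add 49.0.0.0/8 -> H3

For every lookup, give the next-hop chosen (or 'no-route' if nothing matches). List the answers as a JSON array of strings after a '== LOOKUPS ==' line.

Apply in order:
  + 76.0.0.0/12 (H2) depth=12
  del 76.0.0.0/12 (clear depth 12)
  + 49.88.0.0/16 (H3) depth=16
  + 49.88.32.0/20 (H1) depth=20
  + 49.88.32.0/20 (H0) depth=20
  + 32.0.0.0/3 (H4) depth=3
  + 49.88.34.199/32 (H3) depth=32
  + 0.0.0.0/0 (H1) depth=0
  ? 49.88.32.6  path d0:H1→d1:-→d2:-→d3:H4→d4:-→d5:-→d6:-→d7:-→d8:-→d9:-→d10:-→d11:-→d12:-→d13:-→d14:-→d15:-→d16:H3→d17:-→d18:-→d19:-→d20:H0→d21:-→d22:-  best=H0
  + 76.13.160.0/20 (H0) depth=20
  + 0.0.0.0/0 (H0) depth=0
  ? 76.13.165.90  path d0:H0→d1:-→d2:-→d3:-→d4:-→d5:-→d6:-→d7:-→d8:-→d9:-→d10:-→d11:-→d12:-→d13:-→d14:-→d15:-→d16:-→d17:-→d18:-→d19:-→d20:H0  best=H0
  ? 49.88.34.199  path d0:H0→d1:-→d2:-→d3:H4→d4:-→d5:-→d6:-→d7:-→d8:-→d9:-→d10:-→d11:-→d12:-→d13:-→d14:-→d15:-→d16:H3→d17:-→d18:-→d19:-→d20:H0→d21:-→d22:-→d23:-→d24:-→d25:-→d26:-→d27:-→d28:-→d29:-→d30:-→d31:-→d32:H3  best=H3
  ? 49.88.34.186  path d0:H0→d1:-→d2:-→d3:H4→d4:-→d5:-→d6:-→d7:-→d8:-→d9:-→d10:-→d11:-→d12:-→d13:-→d14:-→d15:-→d16:H3→d17:-→d18:-→d19:-→d20:H0→d21:-→d22:-→d23:-→d24:-→d25:-  best=H0
  ? 76.13.166.178  path d0:H0→d1:-→d2:-→d3:-→d4:-→d5:-→d6:-→d7:-→d8:-→d9:-→d10:-→d11:-→d12:-→d13:-→d14:-→d15:-→d16:-→d17:-→d18:-→d19:-→d20:H0  best=H0
  + 49.88.0.0/14 (H2) depth=14
  ? 76.13.166.162  path d0:H0→d1:-→d2:-→d3:-→d4:-→d5:-→d6:-→d7:-→d8:-→d9:-→d10:-→d11:-→d12:-→d13:-→d14:-→d15:-→d16:-→d17:-→d18:-→d19:-→d20:H0  best=H0
  ? 49.88.34.199  path d0:H0→d1:-→d2:-→d3:H4→d4:-→d5:-→d6:-→d7:-→d8:-→d9:-→d10:-→d11:-→d12:-→d13:-→d14:H2→d15:-→d16:H3→d17:-→d18:-→d19:-→d20:H0→d21:-→d22:-→d23:-→d24:-→d25:-→d26:-→d27:-→d28:-→d29:-→d30:-→d31:-→d32:H3  best=H3
  ? 49.88.32.26  path d0:H0→d1:-→d2:-→d3:H4→d4:-→d5:-→d6:-→d7:-→d8:-→d9:-→d10:-→d11:-→d12:-→d13:-→d14:H2→d15:-→d16:H3→d17:-→d18:-→d19:-→d20:H0→d21:-→d22:-  best=H0
  ? 41.234.159.219  path d0:H0→d1:-→d2:-→d3:H4  best=H4
  + 0.0.0.0/0 (H3) depth=0
  ? 49.88.32.1  path d0:H3→d1:-→d2:-→d3:H4→d4:-→d5:-→d6:-→d7:-→d8:-→d9:-→d10:-→d11:-→d12:-→d13:-→d14:H2→d15:-→d16:H3→d17:-→d18:-→d19:-→d20:H0→d21:-→d22:-  best=H0
  + 76.13.0.0/16 (H2) depth=16
  del 76.13.0.0/16 (clear depth 16)
  + 76.13.160.0/20 (H1) depth=20
  ? 49.88.0.0  path d0:H3→d1:-→d2:-→d3:H4→d4:-→d5:-→d6:-→d7:-→d8:-→d9:-→d10:-→d11:-→d12:-→d13:-→d14:H2→d15:-→d16:H3→d17:-→d18:-  best=H3
  ? 76.13.160.83  path d0:H3→d1:-→d2:-→d3:-→d4:-→d5:-→d6:-→d7:-→d8:-→d9:-→d10:-→d11:-→d12:-→d13:-→d14:-→d15:-→d16:-→d17:-→d18:-→d19:-→d20:H1  best=H1
  ? 49.88.0.116  path d0:H3→d1:-→d2:-→d3:H4→d4:-→d5:-→d6:-→d7:-→d8:-→d9:-→d10:-→d11:-→d12:-→d13:-→d14:H2→d15:-→d16:H3→d17:-→d18:-  best=H3
  + 76.13.164.0/23 (H0) depth=23
  ? 49.88.33.112  path d0:H3→d1:-→d2:-→d3:H4→d4:-→d5:-→d6:-→d7:-→d8:-→d9:-→d10:-→d11:-→d12:-→d13:-→d14:H2→d15:-→d16:H3→d17:-→d18:-→d19:-→d20:H0→d21:-→d22:-  best=H0
  ? 76.13.164.21  path d0:H3→d1:-→d2:-→d3:-→d4:-→d5:-→d6:-→d7:-→d8:-→d9:-→d10:-→d11:-→d12:-→d13:-→d14:-→d15:-→d16:-→d17:-→d18:-→d19:-→d20:H1→d21:-→d22:-→d23:H0  best=H0
  + 76.13.160.0/20 (H4) depth=20
  ? 49.88.33.8  path d0:H3→d1:-→d2:-→d3:H4→d4:-→d5:-→d6:-→d7:-→d8:-→d9:-→d10:-→d11:-→d12:-→d13:-→d14:H2→d15:-→d16:H3→d17:-→d18:-→d19:-→d20:H0→d21:-→d22:-  best=H0
  + 49.80.0.0/12 (H1) depth=12
  + 76.0.0.0/11 (H3) depth=11
  + 49.0.0.0/8 (H3) depth=8

== LOOKUPS ==
["H0","H0","H3","H0","H0","H0","H3","H0","H4","H0","H3","H1","H3","H0","H0","H0"]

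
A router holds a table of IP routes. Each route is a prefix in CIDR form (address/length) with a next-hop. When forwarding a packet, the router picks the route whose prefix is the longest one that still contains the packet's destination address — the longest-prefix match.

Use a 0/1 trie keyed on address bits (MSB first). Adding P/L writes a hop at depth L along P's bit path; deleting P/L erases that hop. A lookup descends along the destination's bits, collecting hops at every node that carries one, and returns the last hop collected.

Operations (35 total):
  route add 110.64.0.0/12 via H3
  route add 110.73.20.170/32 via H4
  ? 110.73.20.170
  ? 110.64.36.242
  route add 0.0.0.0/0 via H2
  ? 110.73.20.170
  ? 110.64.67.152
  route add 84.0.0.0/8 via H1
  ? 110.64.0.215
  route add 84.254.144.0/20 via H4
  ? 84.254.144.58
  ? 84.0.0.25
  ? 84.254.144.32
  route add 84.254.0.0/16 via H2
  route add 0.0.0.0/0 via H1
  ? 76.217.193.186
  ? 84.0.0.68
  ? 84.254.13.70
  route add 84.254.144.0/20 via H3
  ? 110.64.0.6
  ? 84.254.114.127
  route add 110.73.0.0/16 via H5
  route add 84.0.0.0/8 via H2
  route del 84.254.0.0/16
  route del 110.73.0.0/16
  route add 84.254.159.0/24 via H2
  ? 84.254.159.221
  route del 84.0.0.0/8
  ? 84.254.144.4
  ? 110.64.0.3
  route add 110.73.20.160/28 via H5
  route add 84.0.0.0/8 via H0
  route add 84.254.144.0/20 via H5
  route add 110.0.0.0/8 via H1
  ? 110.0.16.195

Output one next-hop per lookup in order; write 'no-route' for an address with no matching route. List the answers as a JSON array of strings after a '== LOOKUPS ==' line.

Process each operation:
  add 110.64.0.0/12 -> H3 at depth 12
  add 110.73.20.170/32 -> H4 at depth 32
  Q 110.73.20.170: descend 01101110010010010001010010101010 ; hops seen [H3,H4] ; pick H4
  Q 110.64.36.242: descend 011011100100 ; hops seen [H3] ; pick H3
  add 0.0.0.0/0 -> H2 at depth 0
  Q 110.73.20.170: descend 01101110010010010001010010101010 ; hops seen [H2,H3,H4] ; pick H4
  Q 110.64.67.152: descend 011011100100 ; hops seen [H2,H3] ; pick H3
  add 84.0.0.0/8 -> H1 at depth 8
  Q 110.64.0.215: descend 011011100100 ; hops seen [H2,H3] ; pick H3
  add 84.254.144.0/20 -> H4 at depth 20
  Q 84.254.144.58: descend 01010100111111101001 ; hops seen [H2,H1,H4] ; pick H4
  Q 84.0.0.25: descend 01010100 ; hops seen [H2,H1] ; pick H1
  Q 84.254.144.32: descend 01010100111111101001 ; hops seen [H2,H1,H4] ; pick H4
  add 84.254.0.0/16 -> H2 at depth 16
  add 0.0.0.0/0 -> H1 at depth 0
  Q 76.217.193.186: descend 010 ; hops seen [H1] ; pick H1
  Q 84.0.0.68: descend 01010100 ; hops seen [H1,H1] ; pick H1
  Q 84.254.13.70: descend 0101010011111110 ; hops seen [H1,H1,H2] ; pick H2
  add 84.254.144.0/20 -> H3 at depth 20
  Q 110.64.0.6: descend 011011100100 ; hops seen [H1,H3] ; pick H3
  Q 84.254.114.127: descend 0101010011111110 ; hops seen [H1,H1,H2] ; pick H2
  add 110.73.0.0/16 -> H5 at depth 16
  add 84.0.0.0/8 -> H2 at depth 8
  - 84.254.0.0/16 clear@16
  - 110.73.0.0/16 clear@16
  add 84.254.159.0/24 -> H2 at depth 24
  Q 84.254.159.221: descend 010101001111111010011111 ; hops seen [H1,H2,H3,H2] ; pick H2
  - 84.0.0.0/8 clear@8
  Q 84.254.144.4: descend 01010100111111101001 ; hops seen [H1,H3] ; pick H3
  Q 110.64.0.3: descend 011011100100 ; hops seen [H1,H3] ; pick H3
  add 110.73.20.160/28 -> H5 at depth 28
  add 84.0.0.0/8 -> H0 at depth 8
  add 84.254.144.0/20 -> H5 at depth 20
  add 110.0.0.0/8 -> H1 at depth 8
  Q 110.0.16.195: descend 011011100 ; hops seen [H1,H1] ; pick H1

== LOOKUPS ==
["H4","H3","H4","H3","H3","H4","H1","H4","H1","H1","H2","H3","H2","H2","H3","H3","H1"]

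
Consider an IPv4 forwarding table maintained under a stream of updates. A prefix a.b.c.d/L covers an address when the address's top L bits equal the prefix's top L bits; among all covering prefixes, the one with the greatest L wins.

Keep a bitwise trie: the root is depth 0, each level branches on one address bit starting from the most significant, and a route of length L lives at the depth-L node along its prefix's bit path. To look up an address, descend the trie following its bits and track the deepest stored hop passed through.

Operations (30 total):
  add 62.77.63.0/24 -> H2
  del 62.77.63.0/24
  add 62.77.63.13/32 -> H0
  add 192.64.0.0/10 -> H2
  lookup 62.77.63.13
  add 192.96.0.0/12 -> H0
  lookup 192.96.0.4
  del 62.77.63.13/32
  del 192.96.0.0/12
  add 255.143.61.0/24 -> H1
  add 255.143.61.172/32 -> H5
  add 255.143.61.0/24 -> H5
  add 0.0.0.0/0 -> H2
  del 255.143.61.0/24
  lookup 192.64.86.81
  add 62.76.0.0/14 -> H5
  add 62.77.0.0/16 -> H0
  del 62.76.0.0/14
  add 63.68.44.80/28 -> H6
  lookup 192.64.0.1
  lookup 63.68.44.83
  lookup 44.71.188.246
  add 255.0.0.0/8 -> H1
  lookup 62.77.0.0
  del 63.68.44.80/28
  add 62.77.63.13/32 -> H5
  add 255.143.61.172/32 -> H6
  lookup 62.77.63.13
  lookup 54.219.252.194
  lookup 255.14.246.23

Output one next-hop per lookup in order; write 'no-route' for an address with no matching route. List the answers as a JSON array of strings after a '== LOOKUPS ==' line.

Process each operation:
  + 62.77.63.0/24 (H2) depth=24
  del 62.77.63.0/24 (clear depth 24)
  + 62.77.63.13/32 (H0) depth=32
  + 192.64.0.0/10 (H2) depth=10
  Q 62.77.63.13: descend 00111110010011010011111100001101 ; hops seen [H0] ; pick H0
  + 192.96.0.0/12 (H0) depth=12
  Q 192.96.0.4: descend 110000000110 ; hops seen [H2,H0] ; pick H0
  del 62.77.63.13/32 (clear depth 32)
  del 192.96.0.0/12 (clear depth 12)
  + 255.143.61.0/24 (H1) depth=24
  + 255.143.61.172/32 (H5) depth=32
  + 255.143.61.0/24 (H5) depth=24
  + 0.0.0.0/0 (H2) depth=0
  del 255.143.61.0/24 (clear depth 24)
  Q 192.64.86.81: descend 1100000001 ; hops seen [H2,H2] ; pick H2
  + 62.76.0.0/14 (H5) depth=14
  + 62.77.0.0/16 (H0) depth=16
  del 62.76.0.0/14 (clear depth 14)
  + 63.68.44.80/28 (H6) depth=28
  Q 192.64.0.1: descend 1100000001 ; hops seen [H2,H2] ; pick H2
  Q 63.68.44.83: descend 0011111101000100001011000101 ; hops seen [H2,H6] ; pick H6
  Q 44.71.188.246: descend 001 ; hops seen [H2] ; pick H2
  + 255.0.0.0/8 (H1) depth=8
  Q 62.77.0.0: descend 001111100100110100 ; hops seen [H2,H0] ; pick H0
  del 63.68.44.80/28 (clear depth 28)
  + 62.77.63.13/32 (H5) depth=32
  + 255.143.61.172/32 (H6) depth=32
  Q 62.77.63.13: descend 00111110010011010011111100001101 ; hops seen [H2,H0,H5] ; pick H5
  Q 54.219.252.194: descend 0011 ; hops seen [H2] ; pick H2
  Q 255.14.246.23: descend 11111111 ; hops seen [H2,H1] ; pick H1

== LOOKUPS ==
["H0","H0","H2","H2","H6","H2","H0","H5","H2","H1"]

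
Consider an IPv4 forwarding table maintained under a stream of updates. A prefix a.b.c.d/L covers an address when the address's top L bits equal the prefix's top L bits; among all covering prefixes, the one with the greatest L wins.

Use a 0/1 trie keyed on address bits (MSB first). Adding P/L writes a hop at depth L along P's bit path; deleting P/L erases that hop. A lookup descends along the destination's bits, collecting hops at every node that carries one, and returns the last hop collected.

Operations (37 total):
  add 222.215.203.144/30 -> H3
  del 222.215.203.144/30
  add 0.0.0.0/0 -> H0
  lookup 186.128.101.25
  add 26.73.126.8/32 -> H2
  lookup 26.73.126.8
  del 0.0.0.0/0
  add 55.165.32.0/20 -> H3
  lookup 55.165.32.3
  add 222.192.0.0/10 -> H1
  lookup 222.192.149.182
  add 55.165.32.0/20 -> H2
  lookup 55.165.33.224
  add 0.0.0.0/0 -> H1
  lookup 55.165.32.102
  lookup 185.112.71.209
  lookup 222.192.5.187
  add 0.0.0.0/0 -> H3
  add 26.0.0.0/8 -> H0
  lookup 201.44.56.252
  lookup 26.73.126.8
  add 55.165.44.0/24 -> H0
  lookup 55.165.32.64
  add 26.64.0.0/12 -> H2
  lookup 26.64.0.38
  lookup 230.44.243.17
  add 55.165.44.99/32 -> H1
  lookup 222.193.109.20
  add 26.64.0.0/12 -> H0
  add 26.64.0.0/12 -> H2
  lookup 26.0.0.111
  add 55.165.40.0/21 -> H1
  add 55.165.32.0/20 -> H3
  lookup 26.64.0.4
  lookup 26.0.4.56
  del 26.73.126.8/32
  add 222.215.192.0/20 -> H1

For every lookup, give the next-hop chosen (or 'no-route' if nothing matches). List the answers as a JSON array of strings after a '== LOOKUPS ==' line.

Process each operation:
  + 222.215.203.144/30 (H3) depth=30
  del 222.215.203.144/30 (clear depth 30)
  + 0.0.0.0/0 (H0) depth=0
  ? 186.128.101.25  path d0:H0→d1:-  best=H0
  + 26.73.126.8/32 (H2) depth=32
  ? 26.73.126.8  path d0:H0→d1:-→d2:-→d3:-→d4:-→d5:-→d6:-→d7:-→d8:-→d9:-→d10:-→d11:-→d12:-→d13:-→d14:-→d15:-→d16:-→d17:-→d18:-→d19:-→d20:-→d21:-→d22:-→d23:-→d24:-→d25:-→d26:-→d27:-→d28:-→d29:-→d30:-→d31:-→d32:H2  best=H2
  del 0.0.0.0/0 (clear depth 0)
  + 55.165.32.0/20 (H3) depth=20
  ? 55.165.32.3  path d0:-→d1:-→d2:-→d3:-→d4:-→d5:-→d6:-→d7:-→d8:-→d9:-→d10:-→d11:-→d12:-→d13:-→d14:-→d15:-→d16:-→d17:-→d18:-→d19:-→d20:H3  best=H3
  + 222.192.0.0/10 (H1) depth=10
  ? 222.192.149.182  path d0:-→d1:-→d2:-→d3:-→d4:-→d5:-→d6:-→d7:-→d8:-→d9:-→d10:H1→d11:-  best=H1
  + 55.165.32.0/20 (H2) depth=20
  ? 55.165.33.224  path d0:-→d1:-→d2:-→d3:-→d4:-→d5:-→d6:-→d7:-→d8:-→d9:-→d10:-→d11:-→d12:-→d13:-→d14:-→d15:-→d16:-→d17:-→d18:-→d19:-→d20:H2  best=H2
  + 0.0.0.0/0 (H1) depth=0
  ? 55.165.32.102  path d0:H1→d1:-→d2:-→d3:-→d4:-→d5:-→d6:-→d7:-→d8:-→d9:-→d10:-→d11:-→d12:-→d13:-→d14:-→d15:-→d16:-→d17:-→d18:-→d19:-→d20:H2  best=H2
  ? 185.112.71.209  path d0:H1→d1:-  best=H1
  ? 222.192.5.187  path d0:H1→d1:-→d2:-→d3:-→d4:-→d5:-→d6:-→d7:-→d8:-→d9:-→d10:H1→d11:-  best=H1
  + 0.0.0.0/0 (H3) depth=0
  + 26.0.0.0/8 (H0) depth=8
  ? 201.44.56.252  path d0:H3→d1:-→d2:-→d3:-  best=H3
  ? 26.73.126.8  path d0:H3→d1:-→d2:-→d3:-→d4:-→d5:-→d6:-→d7:-→d8:H0→d9:-→d10:-→d11:-→d12:-→d13:-→d14:-→d15:-→d16:-→d17:-→d18:-→d19:-→d20:-→d21:-→d22:-→d23:-→d24:-→d25:-→d26:-→d27:-→d28:-→d29:-→d30:-→d31:-→d32:H2  best=H2
  + 55.165.44.0/24 (H0) depth=24
  ? 55.165.32.64  path d0:H3→d1:-→d2:-→d3:-→d4:-→d5:-→d6:-→d7:-→d8:-→d9:-→d10:-→d11:-→d12:-→d13:-→d14:-→d15:-→d16:-→d17:-→d18:-→d19:-→d20:H2  best=H2
  + 26.64.0.0/12 (H2) depth=12
  ? 26.64.0.38  path d0:H3→d1:-→d2:-→d3:-→d4:-→d5:-→d6:-→d7:-→d8:H0→d9:-→d10:-→d11:-→d12:H2  best=H2
  ? 230.44.243.17  path d0:H3→d1:-→d2:-  best=H3
  + 55.165.44.99/32 (H1) depth=32
  ? 222.193.109.20  path d0:H3→d1:-→d2:-→d3:-→d4:-→d5:-→d6:-→d7:-→d8:-→d9:-→d10:H1→d11:-  best=H1
  + 26.64.0.0/12 (H0) depth=12
  + 26.64.0.0/12 (H2) depth=12
  ? 26.0.0.111  path d0:H3→d1:-→d2:-→d3:-→d4:-→d5:-→d6:-→d7:-→d8:H0→d9:-  best=H0
  + 55.165.40.0/21 (H1) depth=21
  + 55.165.32.0/20 (H3) depth=20
  ? 26.64.0.4  path d0:H3→d1:-→d2:-→d3:-→d4:-→d5:-→d6:-→d7:-→d8:H0→d9:-→d10:-→d11:-→d12:H2  best=H2
  ? 26.0.4.56  path d0:H3→d1:-→d2:-→d3:-→d4:-→d5:-→d6:-→d7:-→d8:H0→d9:-  best=H0
  del 26.73.126.8/32 (clear depth 32)
  + 222.215.192.0/20 (H1) depth=20

== LOOKUPS ==
["H0","H2","H3","H1","H2","H2","H1","H1","H3","H2","H2","H2","H3","H1","H0","H2","H0"]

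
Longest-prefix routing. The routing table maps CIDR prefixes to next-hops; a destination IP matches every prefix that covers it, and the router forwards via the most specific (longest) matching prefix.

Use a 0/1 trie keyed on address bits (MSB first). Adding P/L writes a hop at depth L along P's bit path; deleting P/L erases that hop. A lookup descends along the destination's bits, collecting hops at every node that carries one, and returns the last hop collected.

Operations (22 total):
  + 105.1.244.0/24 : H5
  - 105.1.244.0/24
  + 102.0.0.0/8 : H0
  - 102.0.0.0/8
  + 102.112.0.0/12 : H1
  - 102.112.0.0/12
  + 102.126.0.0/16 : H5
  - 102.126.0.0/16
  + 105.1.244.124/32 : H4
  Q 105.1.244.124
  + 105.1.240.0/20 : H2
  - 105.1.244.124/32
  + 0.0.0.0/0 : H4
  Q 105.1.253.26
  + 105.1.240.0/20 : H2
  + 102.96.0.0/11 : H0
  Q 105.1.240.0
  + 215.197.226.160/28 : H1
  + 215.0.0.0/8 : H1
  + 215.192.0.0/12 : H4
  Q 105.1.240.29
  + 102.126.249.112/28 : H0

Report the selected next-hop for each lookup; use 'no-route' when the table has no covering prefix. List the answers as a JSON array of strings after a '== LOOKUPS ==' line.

Trace:
  add 105.1.244.0/24 -> H5 at depth 24
  del 105.1.244.0/24 (clear depth 24)
  add 102.0.0.0/8 -> H0 at depth 8
  del 102.0.0.0/8 (clear depth 8)
  add 102.112.0.0/12 -> H1 at depth 12
  del 102.112.0.0/12 (clear depth 12)
  add 102.126.0.0/16 -> H5 at depth 16
  del 102.126.0.0/16 (clear depth 16)
  add 105.1.244.124/32 -> H4 at depth 32
  lookup 105.1.244.124: bits 01101001000000011111010001111100 walk d0:-→d1:-→d2:-→d3:-→d4:-→d5:-→d6:-→d7:-→d8:-→d9:-→d10:-→d11:-→d12:-→d13:-→d14:-→d15:-→d16:-→d17:-→d18:-→d19:-→d20:-→d21:-→d22:-→d23:-→d24:-→d25:-→d26:-→d27:-→d28:-→d29:-→d30:-→d31:-→d32:H4 -> H4
  add 105.1.240.0/20 -> H2 at depth 20
  del 105.1.244.124/32 (clear depth 32)
  add 0.0.0.0/0 -> H4 at depth 0
  lookup 105.1.253.26: bits 01101001000000011111 walk d0:H4→d1:-→d2:-→d3:-→d4:-→d5:-→d6:-→d7:-→d8:-→d9:-→d10:-→d11:-→d12:-→d13:-→d14:-→d15:-→d16:-→d17:-→d18:-→d19:-→d20:H2 -> H2
  add 105.1.240.0/20 -> H2 at depth 20
  add 102.96.0.0/11 -> H0 at depth 11
  lookup 105.1.240.0: bits 011010010000000111110 walk d0:H4→d1:-→d2:-→d3:-→d4:-→d5:-→d6:-→d7:-→d8:-→d9:-→d10:-→d11:-→d12:-→d13:-→d14:-→d15:-→d16:-→d17:-→d18:-→d19:-→d20:H2→d21:- -> H2
  add 215.197.226.160/28 -> H1 at depth 28
  add 215.0.0.0/8 -> H1 at depth 8
  add 215.192.0.0/12 -> H4 at depth 12
  lookup 105.1.240.29: bits 011010010000000111110 walk d0:H4→d1:-→d2:-→d3:-→d4:-→d5:-→d6:-→d7:-→d8:-→d9:-→d10:-→d11:-→d12:-→d13:-→d14:-→d15:-→d16:-→d17:-→d18:-→d19:-→d20:H2→d21:- -> H2
  add 102.126.249.112/28 -> H0 at depth 28

== LOOKUPS ==
["H4","H2","H2","H2"]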